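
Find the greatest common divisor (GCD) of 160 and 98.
2

Using the Euclidean algorithm:
160 = 1 × 98 + 62
98 = 1 × 62 + 36
62 = 1 × 36 + 26
36 = 1 × 26 + 10
26 = 2 × 10 + 6
10 = 1 × 6 + 4
6 = 1 × 4 + 2
4 = 2 × 2 + 0

GCD(160, 98) = 2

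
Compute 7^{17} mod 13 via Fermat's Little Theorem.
11

By Fermat's Little Theorem, a^(p-1) ≡ 1 (mod p) for prime p and gcd(a, p) = 1
Here p = 13, so 7^12 ≡ 1 (mod 13)
We can reduce the exponent: 17 mod 12 = 5
So 7^17 ≡ 7^5 (mod 13)
Computing: 7^5 mod 13 = 11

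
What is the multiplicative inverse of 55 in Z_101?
90

Using Extended Euclidean Algorithm:
gcd(55, 101) = 1
Bezout coefficients: 55 × -11 + 101 × 6 = 1
So 55 × -11 ≡ 1 (mod 101)
The inverse is -11 mod 101 = 90
Verification: 55 × 90 = 4950 = 49 × 101 + 1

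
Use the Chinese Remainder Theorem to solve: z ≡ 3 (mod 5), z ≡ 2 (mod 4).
M = 5 × 4 = 20. M₁ = 4, y₁ ≡ 4 (mod 5). M₂ = 5, y₂ ≡ 1 (mod 4). z = 3×4×4 + 2×5×1 ≡ 18 (mod 20)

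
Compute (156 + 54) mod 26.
2

(156 + 54) = 210
210 mod 26 = 2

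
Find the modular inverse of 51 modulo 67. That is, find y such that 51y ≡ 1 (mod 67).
46

Using Extended Euclidean Algorithm:
gcd(51, 67) = 1
Bezout coefficients: 51 × -21 + 67 × 16 = 1
So 51 × -21 ≡ 1 (mod 67)
The inverse is -21 mod 67 = 46
Verification: 51 × 46 = 2346 = 35 × 67 + 1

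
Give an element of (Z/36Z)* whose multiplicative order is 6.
5 has order 6 mod 36 since 5^{6} ≡ 1 (mod 36) and no smaller power works.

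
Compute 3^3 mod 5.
3 = 2 + 1 (binary 11). Repeated squaring mod 5: 3^1 ≡ 3; 3^2 ≡ 3² = 9 ≡ 4. Multiply: 3^3 = 3^2 × 3^1 ≡ 4 × 3 (mod 5): 4 × 3 = 12 ≡ 2. So 3^3 ≡ 2 (mod 5).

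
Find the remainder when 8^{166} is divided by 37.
By Fermat: 8^{36} ≡ 1 (mod 37). 166 = 4×36 + 22. So 8^{166} ≡ 8^{22} ≡ 11 (mod 37)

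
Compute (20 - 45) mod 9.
2

(20 - 45) = -25
-25 mod 9 = 2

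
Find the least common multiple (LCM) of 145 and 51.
7395

First find GCD(145, 51) using the Euclidean algorithm:
145 = 2 × 51 + 43
51 = 1 × 43 + 8
43 = 5 × 8 + 3
8 = 2 × 3 + 2
3 = 1 × 2 + 1
2 = 2 × 1 + 0
GCD(145, 51) = 1

LCM formula: LCM(a, b) = (a × b) / GCD(a, b)
LCM(145, 51) = (145 × 51) / 1
LCM(145, 51) = 7395 / 1
LCM(145, 51) = 7395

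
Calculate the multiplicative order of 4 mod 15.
Powers of 4 mod 15: 4^1≡4, 4^2≡1. Order = 2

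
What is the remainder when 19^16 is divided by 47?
Using repeated squaring. 16 = 16 (binary 10000). Repeated squaring mod 47: 19^1 ≡ 19; 19^2 ≡ 19² = 361 ≡ 32; 19^4 ≡ 32² = 1024 ≡ 37; 19^8 ≡ 37² = 1369 ≡ 6; 19^16 ≡ 6² = 36 ≡ 36. So 19^16 ≡ 36 (mod 47).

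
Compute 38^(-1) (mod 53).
7

Using Extended Euclidean Algorithm:
gcd(38, 53) = 1
Bezout coefficients: 38 × 7 + 53 × -5 = 1
So 38 × 7 ≡ 1 (mod 53)
The inverse is 7 mod 53 = 7
Verification: 38 × 7 = 266 = 5 × 53 + 1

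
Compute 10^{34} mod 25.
0

Using successive squaring:
Binary expansion of 34: 100010
Powers of 10 mod 25 (each is the square of the previous):
  10^1 ≡ 10 (mod 25)
  10^2 ≡ 10² = 100 ≡ 0 (mod 25)
  10^4 ≡ 0² = 0 ≡ 0 (mod 25)
  10^8 ≡ 0² = 0 ≡ 0 (mod 25)
  10^16 ≡ 0² = 0 ≡ 0 (mod 25)
  10^32 ≡ 0² = 0 ≡ 0 (mod 25)
34 = 32 + 2, so 10^34 = 10^32 × 10^2 ≡ 0 × 0 (mod 25)
Multiplying step by step:
  0 × 0 = 0 ≡ 0 (mod 25)
Result: 10^34 ≡ 0 (mod 25)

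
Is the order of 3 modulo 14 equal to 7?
No, the actual order is 6, not 7.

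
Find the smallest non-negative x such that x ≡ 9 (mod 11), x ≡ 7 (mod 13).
20

Using the Chinese Remainder Theorem:
M = product of moduli = 143
For equation 1: M_1 = 13, 13 ≡ 2 (mod 11), inverse of 13 mod 11 is 6 (check: 2 × 6 = 12 ≡ 1 (mod 11))
For equation 2: M_2 = 11, 11 ≡ 11 (mod 13), inverse of 11 mod 13 is 6 (check: 11 × 6 = 66 ≡ 1 (mod 13))
Combine: x ≡ Σ r_i×M_i×(M_i⁻¹ mod m_i) = 9×13×6 + 7×11×6 = 702 + 462 = 1164
1164 mod 143 = 20
x ≡ 20 (mod 143)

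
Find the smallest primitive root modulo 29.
p - 1 = 28 has prime divisors 2, 7. h is a primitive root mod 29 iff h^(28/q) ≢ 1 (mod 29) for each such q.
h = 2: 2^14 ≡ 28, 2^4 ≡ 16 (mod 29); none is 1, so 2 has order 28 and is a primitive root.
The smallest primitive root mod 29 is g = 2.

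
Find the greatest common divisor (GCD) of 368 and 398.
2

Using the Euclidean algorithm:
368 = 0 × 398 + 368
398 = 1 × 368 + 30
368 = 12 × 30 + 8
30 = 3 × 8 + 6
8 = 1 × 6 + 2
6 = 3 × 2 + 0

GCD(368, 398) = 2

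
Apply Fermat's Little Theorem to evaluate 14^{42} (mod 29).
28

By Fermat's Little Theorem, a^(p-1) ≡ 1 (mod p) for prime p and gcd(a, p) = 1
Here p = 29, so 14^28 ≡ 1 (mod 29)
We can reduce the exponent: 42 mod 28 = 14
So 14^42 ≡ 14^14 (mod 29)
Computing: 14^14 mod 29 = 28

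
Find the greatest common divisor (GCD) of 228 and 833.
1

Using the Euclidean algorithm:
228 = 0 × 833 + 228
833 = 3 × 228 + 149
228 = 1 × 149 + 79
149 = 1 × 79 + 70
79 = 1 × 70 + 9
70 = 7 × 9 + 7
9 = 1 × 7 + 2
7 = 3 × 2 + 1
2 = 2 × 1 + 0

GCD(228, 833) = 1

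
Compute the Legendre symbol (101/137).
(101/137) = 101^{68} mod 137 = 1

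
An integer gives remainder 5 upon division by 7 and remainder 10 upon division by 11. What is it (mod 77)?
M = 7 × 11 = 77. M₁ = 11, y₁ ≡ 2 (mod 7). M₂ = 7, y₂ ≡ 8 (mod 11). y = 5×11×2 + 10×7×8 ≡ 54 (mod 77). The smallest positive such number is 54.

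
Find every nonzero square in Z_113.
QRs mod 113: {1, 2, 4, 7, 8, 9, 11, 13, 14, 15, 16, 18, 22, 25, 26, 28, 30, 31, 32, 36, 41, 44, 49, 50, 51, 52, 53, 56, 57, 60, 61, 62, 63, 64, 69, 72, 77, 81, 82, 83, 85, 87, 88, 91, 95, 97, 98, 99, 100, 102, 104, 105, 106, 109, 111, 112}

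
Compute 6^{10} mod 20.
16

Using successive squaring:
Binary expansion of 10: 1010
Powers of 6 mod 20 (each is the square of the previous):
  6^1 ≡ 6 (mod 20)
  6^2 ≡ 6² = 36 ≡ 16 (mod 20)
  6^4 ≡ 16² = 256 ≡ 16 (mod 20)
  6^8 ≡ 16² = 256 ≡ 16 (mod 20)
10 = 8 + 2, so 6^10 = 6^8 × 6^2 ≡ 16 × 16 (mod 20)
Multiplying step by step:
  16 × 16 = 256 ≡ 16 (mod 20)
Result: 6^10 ≡ 16 (mod 20)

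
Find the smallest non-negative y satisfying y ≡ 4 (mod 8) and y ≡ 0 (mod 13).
M = 8 × 13 = 104. M₁ = 13, y₁ ≡ 5 (mod 8). M₂ = 8, y₂ ≡ 5 (mod 13). y = 4×13×5 + 0×8×5 ≡ 52 (mod 104)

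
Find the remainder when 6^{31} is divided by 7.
By Fermat: 6^{6} ≡ 1 (mod 7). 31 = 5×6 + 1. So 6^{31} ≡ 6^{1} ≡ 6 (mod 7)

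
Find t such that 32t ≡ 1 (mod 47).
32^(-1) ≡ 25 (mod 47). Verification: 32 × 25 = 800 ≡ 1 (mod 47)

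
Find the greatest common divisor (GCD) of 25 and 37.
1

Using the Euclidean algorithm:
25 = 0 × 37 + 25
37 = 1 × 25 + 12
25 = 2 × 12 + 1
12 = 12 × 1 + 0

GCD(25, 37) = 1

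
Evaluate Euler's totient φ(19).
18

Prime factorization: 19 = 19
Using the formula φ(n) = n × Π(1 - 1/p) for each prime factor p:
φ(19) = 19 × (1 - 1/19)
φ(19) = 18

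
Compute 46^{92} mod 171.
64

Using successive squaring:
Binary expansion of 92: 1011100
Powers of 46 mod 171 (each is the square of the previous):
  46^1 ≡ 46 (mod 171)
  46^2 ≡ 46² = 2116 ≡ 64 (mod 171)
  46^4 ≡ 64² = 4096 ≡ 163 (mod 171)
  46^8 ≡ 163² = 26569 ≡ 64 (mod 171)
  46^16 ≡ 64² = 4096 ≡ 163 (mod 171)
  46^32 ≡ 163² = 26569 ≡ 64 (mod 171)
  46^64 ≡ 64² = 4096 ≡ 163 (mod 171)
92 = 64 + 16 + 8 + 4, so 46^92 = 46^64 × 46^16 × 46^8 × 46^4 ≡ 163 × 163 × 64 × 163 (mod 171)
Multiplying step by step:
  163 × 163 = 26569 ≡ 64 (mod 171)
  64 × 64 = 4096 ≡ 163 (mod 171)
  163 × 163 = 26569 ≡ 64 (mod 171)
Result: 46^92 ≡ 64 (mod 171)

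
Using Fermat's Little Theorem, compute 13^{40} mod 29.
23

By Fermat's Little Theorem, a^(p-1) ≡ 1 (mod p) for prime p and gcd(a, p) = 1
Here p = 29, so 13^28 ≡ 1 (mod 29)
We can reduce the exponent: 40 mod 28 = 12
So 13^40 ≡ 13^12 (mod 29)
Computing: 13^12 mod 29 = 23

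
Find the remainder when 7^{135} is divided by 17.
By Fermat: 7^{16} ≡ 1 (mod 17). 135 = 8×16 + 7. So 7^{135} ≡ 7^{7} ≡ 12 (mod 17)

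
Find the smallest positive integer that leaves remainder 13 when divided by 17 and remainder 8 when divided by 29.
M = 17 × 29 = 493. M₁ = 29, y₁ ≡ 10 (mod 17). M₂ = 17, y₂ ≡ 12 (mod 29). y = 13×29×10 + 8×17×12 ≡ 472 (mod 493). The smallest positive such number is 472.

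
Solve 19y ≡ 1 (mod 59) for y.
28

Using Extended Euclidean Algorithm:
gcd(19, 59) = 1
Bezout coefficients: 19 × 28 + 59 × -9 = 1
So 19 × 28 ≡ 1 (mod 59)
The inverse is 28 mod 59 = 28
Verification: 19 × 28 = 532 = 9 × 59 + 1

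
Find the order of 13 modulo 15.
Powers of 13 mod 15: 13^1≡13, 13^2≡4, 13^3≡7, 13^4≡1. Order = 4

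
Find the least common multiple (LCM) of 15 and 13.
195

First find GCD(15, 13) using the Euclidean algorithm:
15 = 1 × 13 + 2
13 = 6 × 2 + 1
2 = 2 × 1 + 0
GCD(15, 13) = 1

LCM formula: LCM(a, b) = (a × b) / GCD(a, b)
LCM(15, 13) = (15 × 13) / 1
LCM(15, 13) = 195 / 1
LCM(15, 13) = 195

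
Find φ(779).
720

Prime factorization: 779 = 19 × 41
Using the formula φ(n) = n × Π(1 - 1/p) for each prime factor p:
φ(779) = 779 × (1 - 1/19) × (1 - 1/41)
φ(779) = 720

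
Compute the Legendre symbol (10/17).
(10/17) = 10^{8} mod 17 = -1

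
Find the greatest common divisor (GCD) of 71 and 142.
71

Using the Euclidean algorithm:
71 = 0 × 142 + 71
142 = 2 × 71 + 0

GCD(71, 142) = 71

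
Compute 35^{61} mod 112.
35

Using successive squaring:
Binary expansion of 61: 111101
Powers of 35 mod 112 (each is the square of the previous):
  35^1 ≡ 35 (mod 112)
  35^2 ≡ 35² = 1225 ≡ 105 (mod 112)
  35^4 ≡ 105² = 11025 ≡ 49 (mod 112)
  35^8 ≡ 49² = 2401 ≡ 49 (mod 112)
  35^16 ≡ 49² = 2401 ≡ 49 (mod 112)
  35^32 ≡ 49² = 2401 ≡ 49 (mod 112)
61 = 32 + 16 + 8 + 4 + 1, so 35^61 = 35^32 × 35^16 × 35^8 × 35^4 × 35^1 ≡ 49 × 49 × 49 × 49 × 35 (mod 112)
Multiplying step by step:
  49 × 49 = 2401 ≡ 49 (mod 112)
  49 × 49 = 2401 ≡ 49 (mod 112)
  49 × 49 = 2401 ≡ 49 (mod 112)
  49 × 35 = 1715 ≡ 35 (mod 112)
Result: 35^61 ≡ 35 (mod 112)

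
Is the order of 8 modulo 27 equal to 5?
No, the actual order is 6, not 5.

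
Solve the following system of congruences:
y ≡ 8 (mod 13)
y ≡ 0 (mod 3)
21

Using the Chinese Remainder Theorem:
M = product of moduli = 39
For equation 1: M_1 = 3, 3 ≡ 3 (mod 13), inverse of 3 mod 13 is 9 (check: 3 × 9 = 27 ≡ 1 (mod 13))
For equation 2: M_2 = 13, 13 ≡ 1 (mod 3), inverse of 13 mod 3 is 1 (check: 1 × 1 = 1 ≡ 1 (mod 3))
Combine: y ≡ Σ r_i×M_i×(M_i⁻¹ mod m_i) = 8×3×9 + 0×13×1 = 216 + 0 = 216
216 mod 39 = 21
y ≡ 21 (mod 39)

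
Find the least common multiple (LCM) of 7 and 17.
119

First find GCD(7, 17) using the Euclidean algorithm:
7 = 0 × 17 + 7
17 = 2 × 7 + 3
7 = 2 × 3 + 1
3 = 3 × 1 + 0
GCD(7, 17) = 1

LCM formula: LCM(a, b) = (a × b) / GCD(a, b)
LCM(7, 17) = (7 × 17) / 1
LCM(7, 17) = 119 / 1
LCM(7, 17) = 119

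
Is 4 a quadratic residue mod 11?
By Euler's criterion: 4^{5} ≡ 1 (mod 11). Since this equals 1, 4 is a QR.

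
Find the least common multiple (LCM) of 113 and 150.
16950

First find GCD(113, 150) using the Euclidean algorithm:
113 = 0 × 150 + 113
150 = 1 × 113 + 37
113 = 3 × 37 + 2
37 = 18 × 2 + 1
2 = 2 × 1 + 0
GCD(113, 150) = 1

LCM formula: LCM(a, b) = (a × b) / GCD(a, b)
LCM(113, 150) = (113 × 150) / 1
LCM(113, 150) = 16950 / 1
LCM(113, 150) = 16950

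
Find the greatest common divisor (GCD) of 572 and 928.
4

Using the Euclidean algorithm:
572 = 0 × 928 + 572
928 = 1 × 572 + 356
572 = 1 × 356 + 216
356 = 1 × 216 + 140
216 = 1 × 140 + 76
140 = 1 × 76 + 64
76 = 1 × 64 + 12
64 = 5 × 12 + 4
12 = 3 × 4 + 0

GCD(572, 928) = 4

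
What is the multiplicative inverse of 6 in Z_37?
31

Using Extended Euclidean Algorithm:
gcd(6, 37) = 1
Bezout coefficients: 6 × -6 + 37 × 1 = 1
So 6 × -6 ≡ 1 (mod 37)
The inverse is -6 mod 37 = 31
Verification: 6 × 31 = 186 = 5 × 37 + 1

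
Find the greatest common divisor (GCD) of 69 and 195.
3

Using the Euclidean algorithm:
69 = 0 × 195 + 69
195 = 2 × 69 + 57
69 = 1 × 57 + 12
57 = 4 × 12 + 9
12 = 1 × 9 + 3
9 = 3 × 3 + 0

GCD(69, 195) = 3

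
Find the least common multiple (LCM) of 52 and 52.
52

First find GCD(52, 52) using the Euclidean algorithm:
52 = 1 × 52 + 0
GCD(52, 52) = 52

LCM formula: LCM(a, b) = (a × b) / GCD(a, b)
LCM(52, 52) = (52 × 52) / 52
LCM(52, 52) = 2704 / 52
LCM(52, 52) = 52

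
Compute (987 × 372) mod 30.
24

(987 × 372) = 367164
367164 mod 30 = 24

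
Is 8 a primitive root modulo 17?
No

To verify, check if 8^(16/q) ≢ 1 (mod 17) for each prime divisor q of 16
Divisors of 16 = 16: [1, 2, 4, 8, 16]
  8^(16/2) = 8^8 ≡ 1 (mod 17)
Conclusion: 8 is not a primitive root modulo 17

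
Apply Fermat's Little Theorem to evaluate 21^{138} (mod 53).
7

By Fermat's Little Theorem, a^(p-1) ≡ 1 (mod p) for prime p and gcd(a, p) = 1
Here p = 53, so 21^52 ≡ 1 (mod 53)
We can reduce the exponent: 138 mod 52 = 34
So 21^138 ≡ 21^34 (mod 53)
Computing: 21^34 mod 53 = 7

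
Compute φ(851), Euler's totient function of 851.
792

Prime factorization: 851 = 23 × 37
Using the formula φ(n) = n × Π(1 - 1/p) for each prime factor p:
φ(851) = 851 × (1 - 1/23) × (1 - 1/37)
φ(851) = 792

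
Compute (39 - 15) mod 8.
0

(39 - 15) = 24
24 mod 8 = 0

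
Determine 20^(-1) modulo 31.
20^(-1) ≡ 14 (mod 31). Verification: 20 × 14 = 280 ≡ 1 (mod 31)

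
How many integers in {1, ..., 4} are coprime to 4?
2

Prime factorization: 4 = 2^2
Using the formula φ(n) = n × Π(1 - 1/p) for each prime factor p:
φ(4) = 4 × (1 - 1/2)
φ(4) = 2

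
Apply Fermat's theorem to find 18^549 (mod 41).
By Fermat: 18^{40} ≡ 1 (mod 41). 549 ≡ 29 (mod 40). So 18^{549} ≡ 18^{29} ≡ 16 (mod 41)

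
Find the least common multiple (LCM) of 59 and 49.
2891

First find GCD(59, 49) using the Euclidean algorithm:
59 = 1 × 49 + 10
49 = 4 × 10 + 9
10 = 1 × 9 + 1
9 = 9 × 1 + 0
GCD(59, 49) = 1

LCM formula: LCM(a, b) = (a × b) / GCD(a, b)
LCM(59, 49) = (59 × 49) / 1
LCM(59, 49) = 2891 / 1
LCM(59, 49) = 2891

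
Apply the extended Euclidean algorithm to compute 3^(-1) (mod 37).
Extended GCD: 3(-12) + 37(1) = 1. So 3^(-1) ≡ 25 ≡ 25 (mod 37). Verify: 3 × 25 = 75 ≡ 1 (mod 37)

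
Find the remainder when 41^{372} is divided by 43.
By Fermat: 41^{42} ≡ 1 (mod 43). 372 = 8×42 + 36. So 41^{372} ≡ 41^{36} ≡ 41 (mod 43)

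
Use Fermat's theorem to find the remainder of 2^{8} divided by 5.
1

By Fermat's Little Theorem, a^(p-1) ≡ 1 (mod p) for prime p and gcd(a, p) = 1
Here p = 5, so 2^4 ≡ 1 (mod 5)
We can reduce the exponent: 8 mod 4 = 0
So 2^8 ≡ 2^0 (mod 5)
Computing: 2^0 mod 5 = 1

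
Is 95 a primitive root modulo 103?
No

To verify, check if 95^(102/q) ≢ 1 (mod 103) for each prime divisor q of 102
Divisors of 102 = 102: [1, 2, 3, 6, 17, 34, 51, 102]
  95^(102/17) = 95^6 ≡ 9 (mod 103)
  95^(102/2) = 95^51 ≡ 102 (mod 103)
  95^(102/3) = 95^34 ≡ 1 (mod 103)
Conclusion: 95 is not a primitive root modulo 103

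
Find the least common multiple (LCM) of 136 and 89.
12104

First find GCD(136, 89) using the Euclidean algorithm:
136 = 1 × 89 + 47
89 = 1 × 47 + 42
47 = 1 × 42 + 5
42 = 8 × 5 + 2
5 = 2 × 2 + 1
2 = 2 × 1 + 0
GCD(136, 89) = 1

LCM formula: LCM(a, b) = (a × b) / GCD(a, b)
LCM(136, 89) = (136 × 89) / 1
LCM(136, 89) = 12104 / 1
LCM(136, 89) = 12104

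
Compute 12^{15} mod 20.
8

Using successive squaring:
Binary expansion of 15: 1111
Powers of 12 mod 20 (each is the square of the previous):
  12^1 ≡ 12 (mod 20)
  12^2 ≡ 12² = 144 ≡ 4 (mod 20)
  12^4 ≡ 4² = 16 ≡ 16 (mod 20)
  12^8 ≡ 16² = 256 ≡ 16 (mod 20)
15 = 8 + 4 + 2 + 1, so 12^15 = 12^8 × 12^4 × 12^2 × 12^1 ≡ 16 × 16 × 4 × 12 (mod 20)
Multiplying step by step:
  16 × 16 = 256 ≡ 16 (mod 20)
  16 × 4 = 64 ≡ 4 (mod 20)
  4 × 12 = 48 ≡ 8 (mod 20)
Result: 12^15 ≡ 8 (mod 20)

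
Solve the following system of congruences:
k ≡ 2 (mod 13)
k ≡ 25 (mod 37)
210

Using the Chinese Remainder Theorem:
M = product of moduli = 481
For equation 1: M_1 = 37, 37 ≡ 11 (mod 13), inverse of 37 mod 13 is 6 (check: 11 × 6 = 66 ≡ 1 (mod 13))
For equation 2: M_2 = 13, 13 ≡ 13 (mod 37), inverse of 13 mod 37 is 20 (check: 13 × 20 = 260 ≡ 1 (mod 37))
Combine: k ≡ Σ r_i×M_i×(M_i⁻¹ mod m_i) = 2×37×6 + 25×13×20 = 444 + 6500 = 6944
6944 mod 481 = 210
k ≡ 210 (mod 481)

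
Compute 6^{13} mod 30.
6

Using successive squaring:
Binary expansion of 13: 1101
Powers of 6 mod 30 (each is the square of the previous):
  6^1 ≡ 6 (mod 30)
  6^2 ≡ 6² = 36 ≡ 6 (mod 30)
  6^4 ≡ 6² = 36 ≡ 6 (mod 30)
  6^8 ≡ 6² = 36 ≡ 6 (mod 30)
13 = 8 + 4 + 1, so 6^13 = 6^8 × 6^4 × 6^1 ≡ 6 × 6 × 6 (mod 30)
Multiplying step by step:
  6 × 6 = 36 ≡ 6 (mod 30)
  6 × 6 = 36 ≡ 6 (mod 30)
Result: 6^13 ≡ 6 (mod 30)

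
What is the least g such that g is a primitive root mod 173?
p - 1 = 172 has prime divisors 2, 43. h is a primitive root mod 173 iff h^(172/q) ≢ 1 (mod 173) for each such q.
h = 2: 2^86 ≡ 172, 2^4 ≡ 16 (mod 173); none is 1, so 2 has order 172 and is a primitive root.
The smallest primitive root mod 173 is g = 2.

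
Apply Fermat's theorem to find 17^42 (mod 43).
By Fermat's Little Theorem, 17^{42} ≡ 1 (mod 43) since 43 is prime and gcd(17, 43) = 1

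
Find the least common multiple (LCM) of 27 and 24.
216

First find GCD(27, 24) using the Euclidean algorithm:
27 = 1 × 24 + 3
24 = 8 × 3 + 0
GCD(27, 24) = 3

LCM formula: LCM(a, b) = (a × b) / GCD(a, b)
LCM(27, 24) = (27 × 24) / 3
LCM(27, 24) = 648 / 3
LCM(27, 24) = 216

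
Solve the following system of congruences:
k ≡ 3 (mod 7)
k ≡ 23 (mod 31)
178

Using the Chinese Remainder Theorem:
M = product of moduli = 217
For equation 1: M_1 = 31, 31 ≡ 3 (mod 7), inverse of 31 mod 7 is 5 (check: 3 × 5 = 15 ≡ 1 (mod 7))
For equation 2: M_2 = 7, 7 ≡ 7 (mod 31), inverse of 7 mod 31 is 9 (check: 7 × 9 = 63 ≡ 1 (mod 31))
Combine: k ≡ Σ r_i×M_i×(M_i⁻¹ mod m_i) = 3×31×5 + 23×7×9 = 465 + 1449 = 1914
1914 mod 217 = 178
k ≡ 178 (mod 217)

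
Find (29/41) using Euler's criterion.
(29/41) = 29^{20} mod 41 = -1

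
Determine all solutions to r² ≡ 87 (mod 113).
The square roots of 87 mod 113 are 55 and 58. Verify: 55² = 3025 ≡ 87 (mod 113)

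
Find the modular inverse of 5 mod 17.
5^(-1) ≡ 7 (mod 17). Verification: 5 × 7 = 35 ≡ 1 (mod 17)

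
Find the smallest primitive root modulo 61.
2

A primitive root g modulo p has order p-1 = 60
Prime divisors of 60: [2, 3, 5]
g is a primitive root iff g^(60/q) ≢ 1 (mod 61) for each prime divisor q
Testing small values:
  g = 2: 2^30 ≡ 60, 2^20 ≡ 47, 2^12 ≡ 9 (mod 61) → none is 1, primitive root!
The smallest primitive root is 2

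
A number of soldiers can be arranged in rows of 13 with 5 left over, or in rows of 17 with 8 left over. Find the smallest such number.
M = 13 × 17 = 221. M₁ = 17, y₁ ≡ 10 (mod 13). M₂ = 13, y₂ ≡ 4 (mod 17). y = 5×17×10 + 8×13×4 ≡ 161 (mod 221). The smallest positive such number is 161.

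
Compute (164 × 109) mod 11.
1

(164 × 109) = 17876
17876 mod 11 = 1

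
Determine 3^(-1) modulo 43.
3^(-1) ≡ 29 (mod 43). Verification: 3 × 29 = 87 ≡ 1 (mod 43)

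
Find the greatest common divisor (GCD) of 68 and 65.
1

Using the Euclidean algorithm:
68 = 1 × 65 + 3
65 = 21 × 3 + 2
3 = 1 × 2 + 1
2 = 2 × 1 + 0

GCD(68, 65) = 1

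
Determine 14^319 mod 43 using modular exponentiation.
Using Fermat: 14^{42} ≡ 1 (mod 43). 319 ≡ 25 (mod 42). So 14^{319} ≡ 14^{25} ≡ 17 (mod 43)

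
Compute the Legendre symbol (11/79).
(11/79) = 11^{39} mod 79 = 1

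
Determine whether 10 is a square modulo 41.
By Euler's criterion: 10^{20} ≡ 1 (mod 41). Since this equals 1, 10 is a QR.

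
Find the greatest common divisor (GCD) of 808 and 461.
1

Using the Euclidean algorithm:
808 = 1 × 461 + 347
461 = 1 × 347 + 114
347 = 3 × 114 + 5
114 = 22 × 5 + 4
5 = 1 × 4 + 1
4 = 4 × 1 + 0

GCD(808, 461) = 1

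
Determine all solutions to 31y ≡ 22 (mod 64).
42

Since gcd(31, 64) = 1 divides 22, a solution exists.
Multiply both sides by the inverse of 31 mod 64:
  31^(-1) mod 64 = 31
  x ≡ 31 × 22 ≡ 682 ≡ 42 (mod 64)
Verification: 31 × 42 = 1302 = 20 × 64 + 22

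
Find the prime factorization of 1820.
2^2 × 5 × 7 × 13

Divide by primes starting from smallest:
1820 ÷ 2 = 910
910 ÷ 2 = 455
455 ÷ 5 = 91
91 ÷ 7 = 13
13 ÷ 13 = 1

1820 = 2^2 × 5 × 7 × 13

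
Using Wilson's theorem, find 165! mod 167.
(166)! = (165)! × (166) ≡ -1 (mod 167). So (165)! ≡ -1 × (166)^(-1) ≡ (-1)×(-1) = 1 (mod 167)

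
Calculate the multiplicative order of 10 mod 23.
Powers of 10 mod 23: 10^1≡10, 10^2≡8, 10^3≡11, 10^4≡18, 10^5≡19, 10^6≡6, 10^7≡14, 10^8≡2, 10^9≡20, 10^10≡16, 10^11≡22, 10^12≡13, 10^13≡15, 10^14≡12, 10^15≡5, 10^16≡4, 10^17≡17, 10^18≡9, 10^19≡21, 10^20≡3, 10^21≡7, 10^22≡1. Order = 22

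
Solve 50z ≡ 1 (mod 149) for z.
50^(-1) ≡ 3 (mod 149). Verification: 50 × 3 = 150 ≡ 1 (mod 149)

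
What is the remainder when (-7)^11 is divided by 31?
Using repeated squaring. (-7) ≡ 24 (mod 31). 11 = 8 + 2 + 1 (binary 1011). Repeated squaring mod 31: 24^1 ≡ 24; 24^2 ≡ 24² = 576 ≡ 18; 24^4 ≡ 18² = 324 ≡ 14; 24^8 ≡ 14² = 196 ≡ 10. Multiply: (-7)^11 ≡ 24^8 × 24^2 × 24^1 ≡ 10 × 18 × 24 (mod 31): 10 × 18 = 180 ≡ 25; 25 × 24 = 600 ≡ 11. So (-7)^11 ≡ 11 (mod 31).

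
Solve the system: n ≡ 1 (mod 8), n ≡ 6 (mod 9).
M = 8 × 9 = 72. M₁ = 9, y₁ ≡ 1 (mod 8). M₂ = 8, y₂ ≡ 8 (mod 9). n = 1×9×1 + 6×8×8 ≡ 33 (mod 72)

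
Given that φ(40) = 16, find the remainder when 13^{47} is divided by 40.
By Euler: 13^{16} ≡ 1 (mod 40) since gcd(13, 40) = 1. 47 = 2×16 + 15. So 13^{47} ≡ 13^{15} ≡ 37 (mod 40)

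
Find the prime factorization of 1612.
2^2 × 13 × 31

Divide by primes starting from smallest:
1612 ÷ 2 = 806
806 ÷ 2 = 403
403 ÷ 13 = 31
31 ÷ 31 = 1

1612 = 2^2 × 13 × 31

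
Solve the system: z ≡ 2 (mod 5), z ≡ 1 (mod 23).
M = 5 × 23 = 115. M₁ = 23, y₁ ≡ 2 (mod 5). M₂ = 5, y₂ ≡ 14 (mod 23). z = 2×23×2 + 1×5×14 ≡ 47 (mod 115)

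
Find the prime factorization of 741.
3 × 13 × 19

Divide by primes starting from smallest:
741 ÷ 3 = 247
247 ÷ 13 = 19
19 ÷ 19 = 1

741 = 3 × 13 × 19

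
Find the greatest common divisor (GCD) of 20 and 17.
1

Using the Euclidean algorithm:
20 = 1 × 17 + 3
17 = 5 × 3 + 2
3 = 1 × 2 + 1
2 = 2 × 1 + 0

GCD(20, 17) = 1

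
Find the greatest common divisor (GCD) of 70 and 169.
1

Using the Euclidean algorithm:
70 = 0 × 169 + 70
169 = 2 × 70 + 29
70 = 2 × 29 + 12
29 = 2 × 12 + 5
12 = 2 × 5 + 2
5 = 2 × 2 + 1
2 = 2 × 1 + 0

GCD(70, 169) = 1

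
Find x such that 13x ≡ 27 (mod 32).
7

Since gcd(13, 32) = 1 divides 27, a solution exists.
Multiply both sides by the inverse of 13 mod 32:
  13^(-1) mod 32 = 5
  x ≡ 5 × 27 ≡ 135 ≡ 7 (mod 32)
Verification: 13 × 7 = 91 = 2 × 32 + 27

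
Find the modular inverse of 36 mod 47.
36^(-1) ≡ 17 (mod 47). Verification: 36 × 17 = 612 ≡ 1 (mod 47)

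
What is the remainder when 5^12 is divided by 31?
Using repeated squaring. 12 = 8 + 4 (binary 1100). Repeated squaring mod 31: 5^1 ≡ 5; 5^2 ≡ 5² = 25 ≡ 25; 5^4 ≡ 25² = 625 ≡ 5; 5^8 ≡ 5² = 25 ≡ 25. Multiply: 5^12 = 5^8 × 5^4 ≡ 25 × 5 (mod 31): 25 × 5 = 125 ≡ 1. So 5^12 ≡ 1 (mod 31).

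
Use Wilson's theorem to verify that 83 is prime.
(82)! mod 83 = 82. Since this equals -1 (mod 83), Wilson confirms 83 is prime.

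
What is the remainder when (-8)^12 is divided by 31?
Using repeated squaring. (-8) ≡ 23 (mod 31). 12 = 8 + 4 (binary 1100). Repeated squaring mod 31: 23^1 ≡ 23; 23^2 ≡ 23² = 529 ≡ 2; 23^4 ≡ 2² = 4 ≡ 4; 23^8 ≡ 4² = 16 ≡ 16. Multiply: (-8)^12 ≡ 23^8 × 23^4 ≡ 16 × 4 (mod 31): 16 × 4 = 64 ≡ 2. So (-8)^12 ≡ 2 (mod 31).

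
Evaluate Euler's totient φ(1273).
1188

Prime factorization: 1273 = 19 × 67
Using the formula φ(n) = n × Π(1 - 1/p) for each prime factor p:
φ(1273) = 1273 × (1 - 1/19) × (1 - 1/67)
φ(1273) = 1188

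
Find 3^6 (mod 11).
6 = 4 + 2 (binary 110). Repeated squaring mod 11: 3^1 ≡ 3; 3^2 ≡ 3² = 9 ≡ 9; 3^4 ≡ 9² = 81 ≡ 4. Multiply: 3^6 = 3^4 × 3^2 ≡ 4 × 9 (mod 11): 4 × 9 = 36 ≡ 3. So 3^6 ≡ 3 (mod 11).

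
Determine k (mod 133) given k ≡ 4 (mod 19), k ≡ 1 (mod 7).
99

Using the Chinese Remainder Theorem:
M = product of moduli = 133
For equation 1: M_1 = 7, 7 ≡ 7 (mod 19), inverse of 7 mod 19 is 11 (check: 7 × 11 = 77 ≡ 1 (mod 19))
For equation 2: M_2 = 19, 19 ≡ 5 (mod 7), inverse of 19 mod 7 is 3 (check: 5 × 3 = 15 ≡ 1 (mod 7))
Combine: k ≡ Σ r_i×M_i×(M_i⁻¹ mod m_i) = 4×7×11 + 1×19×3 = 308 + 57 = 365
365 mod 133 = 99
k ≡ 99 (mod 133)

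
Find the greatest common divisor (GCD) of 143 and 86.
1

Using the Euclidean algorithm:
143 = 1 × 86 + 57
86 = 1 × 57 + 29
57 = 1 × 29 + 28
29 = 1 × 28 + 1
28 = 28 × 1 + 0

GCD(143, 86) = 1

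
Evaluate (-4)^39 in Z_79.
Using repeated squaring. (-4) ≡ 75 (mod 79). 39 = 32 + 4 + 2 + 1 (binary 100111). Repeated squaring mod 79: 75^1 ≡ 75; 75^2 ≡ 75² = 5625 ≡ 16; 75^4 ≡ 16² = 256 ≡ 19; 75^8 ≡ 19² = 361 ≡ 45; 75^16 ≡ 45² = 2025 ≡ 50; 75^32 ≡ 50² = 2500 ≡ 51. Multiply: (-4)^39 ≡ 75^32 × 75^4 × 75^2 × 75^1 ≡ 51 × 19 × 16 × 75 (mod 79): 51 × 19 = 969 ≡ 21; 21 × 16 = 336 ≡ 20; 20 × 75 = 1500 ≡ 78. So (-4)^39 ≡ 78 (mod 79).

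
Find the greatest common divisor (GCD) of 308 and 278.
2

Using the Euclidean algorithm:
308 = 1 × 278 + 30
278 = 9 × 30 + 8
30 = 3 × 8 + 6
8 = 1 × 6 + 2
6 = 3 × 2 + 0

GCD(308, 278) = 2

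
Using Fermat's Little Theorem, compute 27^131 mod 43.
By Fermat: 27^{42} ≡ 1 (mod 43). 131 = 3×42 + 5. So 27^{131} ≡ 27^{5} ≡ 22 (mod 43)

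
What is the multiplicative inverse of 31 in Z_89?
23

Using Extended Euclidean Algorithm:
gcd(31, 89) = 1
Bezout coefficients: 31 × 23 + 89 × -8 = 1
So 31 × 23 ≡ 1 (mod 89)
The inverse is 23 mod 89 = 23
Verification: 31 × 23 = 713 = 8 × 89 + 1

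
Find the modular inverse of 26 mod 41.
26^(-1) ≡ 30 (mod 41). Verification: 26 × 30 = 780 ≡ 1 (mod 41)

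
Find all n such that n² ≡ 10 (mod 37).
The square roots of 10 mod 37 are 26 and 11. Verify: 26² = 676 ≡ 10 (mod 37)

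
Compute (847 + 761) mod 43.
17

(847 + 761) = 1608
1608 mod 43 = 17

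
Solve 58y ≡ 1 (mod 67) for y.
58^(-1) ≡ 52 (mod 67). Verification: 58 × 52 = 3016 ≡ 1 (mod 67)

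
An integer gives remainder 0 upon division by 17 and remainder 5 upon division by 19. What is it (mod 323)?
M = 17 × 19 = 323. M₁ = 19, y₁ ≡ 9 (mod 17). M₂ = 17, y₂ ≡ 9 (mod 19). n = 0×19×9 + 5×17×9 ≡ 119 (mod 323). The smallest positive such number is 119.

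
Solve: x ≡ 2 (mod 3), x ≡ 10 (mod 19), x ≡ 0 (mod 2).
M = 3 × 19 × 2 = 114. M₁ = 38, y₁ ≡ 2 (mod 3). M₂ = 6, y₂ ≡ 16 (mod 19). M₃ = 57, y₃ ≡ 1 (mod 2). x = 2×38×2 + 10×6×16 + 0×57×1 ≡ 86 (mod 114)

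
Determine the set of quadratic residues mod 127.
QRs mod 127: {1, 2, 4, 8, 9, 11, 13, 15, 16, 17, 18, 19, 21, 22, 25, 26, 30, 31, 32, 34, 35, 36, 37, 38, 41, 42, 44, 47, 49, 50, 52, 60, 61, 62, 64, 68, 69, 70, 71, 72, 73, 74, 76, 79, 81, 82, 84, 87, 88, 94, 98, 99, 100, 103, 104, 107, 113, 115, 117, 120, 121, 122, 124}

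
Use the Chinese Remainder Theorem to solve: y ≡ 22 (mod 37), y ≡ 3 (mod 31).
96

Using the Chinese Remainder Theorem:
M = product of moduli = 1147
For equation 1: M_1 = 31, 31 ≡ 31 (mod 37), inverse of 31 mod 37 is 6 (check: 31 × 6 = 186 ≡ 1 (mod 37))
For equation 2: M_2 = 37, 37 ≡ 6 (mod 31), inverse of 37 mod 31 is 26 (check: 6 × 26 = 156 ≡ 1 (mod 31))
Combine: y ≡ Σ r_i×M_i×(M_i⁻¹ mod m_i) = 22×31×6 + 3×37×26 = 4092 + 2886 = 6978
6978 mod 1147 = 96
y ≡ 96 (mod 1147)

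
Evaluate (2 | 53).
(2/53) = 2^{26} mod 53 = -1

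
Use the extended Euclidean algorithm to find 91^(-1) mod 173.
Extended GCD: 91(-19) + 173(10) = 1. So 91^(-1) ≡ 154 ≡ 154 (mod 173). Verify: 91 × 154 = 14014 ≡ 1 (mod 173)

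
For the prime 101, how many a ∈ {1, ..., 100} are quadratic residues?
For prime 101, there are (p-1)/2 = (101-1)/2 = 50 quadratic residues (excluding 0).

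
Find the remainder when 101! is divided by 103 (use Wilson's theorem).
(102)! = (101)! × (102) ≡ -1 (mod 103). So (101)! ≡ -1 × (102)^(-1) ≡ (-1)×(-1) = 1 (mod 103)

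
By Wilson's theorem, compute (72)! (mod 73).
By Wilson's theorem, (72)! ≡ -1 ≡ 72 (mod 73)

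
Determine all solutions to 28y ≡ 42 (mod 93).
48

Since gcd(28, 93) = 1 divides 42, a solution exists.
Multiply both sides by the inverse of 28 mod 93:
  28^(-1) mod 93 = 10
  x ≡ 10 × 42 ≡ 420 ≡ 48 (mod 93)
Verification: 28 × 48 = 1344 = 14 × 93 + 42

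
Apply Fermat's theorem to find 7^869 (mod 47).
By Fermat: 7^{46} ≡ 1 (mod 47). 869 ≡ 41 (mod 46). So 7^{869} ≡ 7^{41} ≡ 42 (mod 47)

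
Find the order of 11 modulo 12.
Powers of 11 mod 12: 11^1≡11, 11^2≡1. Order = 2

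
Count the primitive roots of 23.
10

The number of primitive roots modulo p is φ(p-1) = φ(22)
φ(22) = 10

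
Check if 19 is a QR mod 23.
By Euler's criterion: 19^{11} ≡ 22 (mod 23). Since this equals -1 (≡ 22), 19 is not a QR.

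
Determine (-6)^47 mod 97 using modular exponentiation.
Using repeated squaring. (-6) ≡ 91 (mod 97). 47 = 32 + 8 + 4 + 2 + 1 (binary 101111). Repeated squaring mod 97: 91^1 ≡ 91; 91^2 ≡ 91² = 8281 ≡ 36; 91^4 ≡ 36² = 1296 ≡ 35; 91^8 ≡ 35² = 1225 ≡ 61; 91^16 ≡ 61² = 3721 ≡ 35; 91^32 ≡ 35² = 1225 ≡ 61. Multiply: (-6)^47 ≡ 91^32 × 91^8 × 91^4 × 91^2 × 91^1 ≡ 61 × 61 × 35 × 36 × 91 (mod 97): 61 × 61 = 3721 ≡ 35; 35 × 35 = 1225 ≡ 61; 61 × 36 = 2196 ≡ 62; 62 × 91 = 5642 ≡ 16. So (-6)^47 ≡ 16 (mod 97).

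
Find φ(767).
696

Prime factorization: 767 = 13 × 59
Using the formula φ(n) = n × Π(1 - 1/p) for each prime factor p:
φ(767) = 767 × (1 - 1/13) × (1 - 1/59)
φ(767) = 696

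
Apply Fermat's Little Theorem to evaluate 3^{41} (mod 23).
6

By Fermat's Little Theorem, a^(p-1) ≡ 1 (mod p) for prime p and gcd(a, p) = 1
Here p = 23, so 3^22 ≡ 1 (mod 23)
We can reduce the exponent: 41 mod 22 = 19
So 3^41 ≡ 3^19 (mod 23)
Computing: 3^19 mod 23 = 6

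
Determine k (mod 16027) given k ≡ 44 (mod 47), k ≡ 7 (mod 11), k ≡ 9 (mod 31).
5496

Using the Chinese Remainder Theorem:
M = product of moduli = 16027
For equation 1: M_1 = 341, 341 ≡ 12 (mod 47), inverse of 341 mod 47 is 4 (check: 12 × 4 = 48 ≡ 1 (mod 47))
For equation 2: M_2 = 1457, 1457 ≡ 5 (mod 11), inverse of 1457 mod 11 is 9 (check: 5 × 9 = 45 ≡ 1 (mod 11))
For equation 3: M_3 = 517, 517 ≡ 21 (mod 31), inverse of 517 mod 31 is 3 (check: 21 × 3 = 63 ≡ 1 (mod 31))
Combine: k ≡ Σ r_i×M_i×(M_i⁻¹ mod m_i) = 44×341×4 + 7×1457×9 + 9×517×3 = 60016 + 91791 + 13959 = 165766
165766 mod 16027 = 5496
k ≡ 5496 (mod 16027)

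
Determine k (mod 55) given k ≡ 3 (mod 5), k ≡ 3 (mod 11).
3

Using the Chinese Remainder Theorem:
M = product of moduli = 55
For equation 1: M_1 = 11, 11 ≡ 1 (mod 5), inverse of 11 mod 5 is 1 (check: 1 × 1 = 1 ≡ 1 (mod 5))
For equation 2: M_2 = 5, 5 ≡ 5 (mod 11), inverse of 5 mod 11 is 9 (check: 5 × 9 = 45 ≡ 1 (mod 11))
Combine: k ≡ Σ r_i×M_i×(M_i⁻¹ mod m_i) = 3×11×1 + 3×5×9 = 33 + 135 = 168
168 mod 55 = 3
k ≡ 3 (mod 55)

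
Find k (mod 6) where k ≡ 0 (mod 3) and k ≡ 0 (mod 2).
M = 3 × 2 = 6. M₁ = 2, y₁ ≡ 2 (mod 3). M₂ = 3, y₂ ≡ 1 (mod 2). k = 0×2×2 + 0×3×1 ≡ 0 (mod 6)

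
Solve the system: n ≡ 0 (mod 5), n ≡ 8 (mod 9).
M = 5 × 9 = 45. M₁ = 9, y₁ ≡ 4 (mod 5). M₂ = 5, y₂ ≡ 2 (mod 9). n = 0×9×4 + 8×5×2 ≡ 35 (mod 45)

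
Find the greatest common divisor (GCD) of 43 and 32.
1

Using the Euclidean algorithm:
43 = 1 × 32 + 11
32 = 2 × 11 + 10
11 = 1 × 10 + 1
10 = 10 × 1 + 0

GCD(43, 32) = 1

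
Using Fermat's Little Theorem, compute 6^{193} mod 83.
39

By Fermat's Little Theorem, a^(p-1) ≡ 1 (mod p) for prime p and gcd(a, p) = 1
Here p = 83, so 6^82 ≡ 1 (mod 83)
We can reduce the exponent: 193 mod 82 = 29
So 6^193 ≡ 6^29 (mod 83)
Computing: 6^29 mod 83 = 39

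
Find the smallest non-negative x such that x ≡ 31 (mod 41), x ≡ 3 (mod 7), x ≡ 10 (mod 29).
2040

Using the Chinese Remainder Theorem:
M = product of moduli = 8323
For equation 1: M_1 = 203, 203 ≡ 39 (mod 41), inverse of 203 mod 41 is 20 (check: 39 × 20 = 780 ≡ 1 (mod 41))
For equation 2: M_2 = 1189, 1189 ≡ 6 (mod 7), inverse of 1189 mod 7 is 6 (check: 6 × 6 = 36 ≡ 1 (mod 7))
For equation 3: M_3 = 287, 287 ≡ 26 (mod 29), inverse of 287 mod 29 is 19 (check: 26 × 19 = 494 ≡ 1 (mod 29))
Combine: x ≡ Σ r_i×M_i×(M_i⁻¹ mod m_i) = 31×203×20 + 3×1189×6 + 10×287×19 = 125860 + 21402 + 54530 = 201792
201792 mod 8323 = 2040
x ≡ 2040 (mod 8323)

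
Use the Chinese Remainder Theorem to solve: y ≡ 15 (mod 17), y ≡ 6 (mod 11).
83

Using the Chinese Remainder Theorem:
M = product of moduli = 187
For equation 1: M_1 = 11, 11 ≡ 11 (mod 17), inverse of 11 mod 17 is 14 (check: 11 × 14 = 154 ≡ 1 (mod 17))
For equation 2: M_2 = 17, 17 ≡ 6 (mod 11), inverse of 17 mod 11 is 2 (check: 6 × 2 = 12 ≡ 1 (mod 11))
Combine: y ≡ Σ r_i×M_i×(M_i⁻¹ mod m_i) = 15×11×14 + 6×17×2 = 2310 + 204 = 2514
2514 mod 187 = 83
y ≡ 83 (mod 187)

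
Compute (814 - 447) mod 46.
45

(814 - 447) = 367
367 mod 46 = 45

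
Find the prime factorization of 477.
3^2 × 53

Divide by primes starting from smallest:
477 ÷ 3 = 159
159 ÷ 3 = 53
53 ÷ 53 = 1

477 = 3^2 × 53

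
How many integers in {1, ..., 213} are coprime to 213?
140

Prime factorization: 213 = 3 × 71
Using the formula φ(n) = n × Π(1 - 1/p) for each prime factor p:
φ(213) = 213 × (1 - 1/3) × (1 - 1/71)
φ(213) = 140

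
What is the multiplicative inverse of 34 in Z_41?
34^(-1) ≡ 35 (mod 41). Verification: 34 × 35 = 1190 ≡ 1 (mod 41)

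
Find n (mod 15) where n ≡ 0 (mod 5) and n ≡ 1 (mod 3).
M = 5 × 3 = 15. M₁ = 3, y₁ ≡ 2 (mod 5). M₂ = 5, y₂ ≡ 2 (mod 3). n = 0×3×2 + 1×5×2 ≡ 10 (mod 15)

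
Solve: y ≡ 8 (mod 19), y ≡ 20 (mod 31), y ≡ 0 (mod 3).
M = 19 × 31 × 3 = 1767. M₁ = 93, y₁ ≡ 9 (mod 19). M₂ = 57, y₂ ≡ 6 (mod 31). M₃ = 589, y₃ ≡ 1 (mod 3). y = 8×93×9 + 20×57×6 + 0×589×1 ≡ 1167 (mod 1767)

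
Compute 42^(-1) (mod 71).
22

Using Extended Euclidean Algorithm:
gcd(42, 71) = 1
Bezout coefficients: 42 × 22 + 71 × -13 = 1
So 42 × 22 ≡ 1 (mod 71)
The inverse is 22 mod 71 = 22
Verification: 42 × 22 = 924 = 13 × 71 + 1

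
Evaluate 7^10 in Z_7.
7 ≡ 0 (mod 7). 10 = 8 + 2 (binary 1010). Repeated squaring mod 7: 0^1 ≡ 0; 0^2 ≡ 0² = 0 ≡ 0; 0^4 ≡ 0² = 0 ≡ 0; 0^8 ≡ 0² = 0 ≡ 0. Multiply: 7^10 ≡ 0^8 × 0^2 ≡ 0 × 0 (mod 7): 0 × 0 = 0 ≡ 0. So 7^10 ≡ 0 (mod 7).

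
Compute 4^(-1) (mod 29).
4^(-1) ≡ 22 (mod 29). Verification: 4 × 22 = 88 ≡ 1 (mod 29)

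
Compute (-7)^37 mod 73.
Using repeated squaring. (-7) ≡ 66 (mod 73). 37 = 32 + 4 + 1 (binary 100101). Repeated squaring mod 73: 66^1 ≡ 66; 66^2 ≡ 66² = 4356 ≡ 49; 66^4 ≡ 49² = 2401 ≡ 65; 66^8 ≡ 65² = 4225 ≡ 64; 66^16 ≡ 64² = 4096 ≡ 8; 66^32 ≡ 8² = 64 ≡ 64. Multiply: (-7)^37 ≡ 66^32 × 66^4 × 66^1 ≡ 64 × 65 × 66 (mod 73): 64 × 65 = 4160 ≡ 72; 72 × 66 = 4752 ≡ 7. So (-7)^37 ≡ 7 (mod 73).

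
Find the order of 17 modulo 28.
Powers of 17 mod 28: 17^1≡17, 17^2≡9, 17^3≡13, 17^4≡25, 17^5≡5, 17^6≡1. Order = 6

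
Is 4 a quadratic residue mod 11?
By Euler's criterion: 4^{5} ≡ 1 (mod 11). Since this equals 1, 4 is a QR.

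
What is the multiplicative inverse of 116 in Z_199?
116^(-1) ≡ 187 (mod 199). Verification: 116 × 187 = 21692 ≡ 1 (mod 199)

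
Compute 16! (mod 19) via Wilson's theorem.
(18)! = (16)! × (17) × (18) ≡ -1 (mod 19). So (16)! ≡ -1 × [(18)(17)]^(-1) ≡ 9 (mod 19)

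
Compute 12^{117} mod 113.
6

Using successive squaring:
Binary expansion of 117: 1110101
Powers of 12 mod 113 (each is the square of the previous):
  12^1 ≡ 12 (mod 113)
  12^2 ≡ 12² = 144 ≡ 31 (mod 113)
  12^4 ≡ 31² = 961 ≡ 57 (mod 113)
  12^8 ≡ 57² = 3249 ≡ 85 (mod 113)
  12^16 ≡ 85² = 7225 ≡ 106 (mod 113)
  12^32 ≡ 106² = 11236 ≡ 49 (mod 113)
  12^64 ≡ 49² = 2401 ≡ 28 (mod 113)
117 = 64 + 32 + 16 + 4 + 1, so 12^117 = 12^64 × 12^32 × 12^16 × 12^4 × 12^1 ≡ 28 × 49 × 106 × 57 × 12 (mod 113)
Multiplying step by step:
  28 × 49 = 1372 ≡ 16 (mod 113)
  16 × 106 = 1696 ≡ 1 (mod 113)
  1 × 57 = 57 ≡ 57 (mod 113)
  57 × 12 = 684 ≡ 6 (mod 113)
Result: 12^117 ≡ 6 (mod 113)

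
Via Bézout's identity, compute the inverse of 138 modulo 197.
Extended GCD: 138(10) + 197(-7) = 1. So 138^(-1) ≡ 10 ≡ 10 (mod 197). Verify: 138 × 10 = 1380 ≡ 1 (mod 197)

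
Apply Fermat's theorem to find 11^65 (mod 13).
By Fermat: 11^{12} ≡ 1 (mod 13). 65 = 5×12 + 5. So 11^{65} ≡ 11^{5} ≡ 7 (mod 13)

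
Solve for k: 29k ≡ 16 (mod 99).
62

Since gcd(29, 99) = 1 divides 16, a solution exists.
Multiply both sides by the inverse of 29 mod 99:
  29^(-1) mod 99 = 41
  x ≡ 41 × 16 ≡ 656 ≡ 62 (mod 99)
Verification: 29 × 62 = 1798 = 18 × 99 + 16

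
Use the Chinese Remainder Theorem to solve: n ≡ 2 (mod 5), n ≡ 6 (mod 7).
27

Using the Chinese Remainder Theorem:
M = product of moduli = 35
For equation 1: M_1 = 7, 7 ≡ 2 (mod 5), inverse of 7 mod 5 is 3 (check: 2 × 3 = 6 ≡ 1 (mod 5))
For equation 2: M_2 = 5, 5 ≡ 5 (mod 7), inverse of 5 mod 7 is 3 (check: 5 × 3 = 15 ≡ 1 (mod 7))
Combine: n ≡ Σ r_i×M_i×(M_i⁻¹ mod m_i) = 2×7×3 + 6×5×3 = 42 + 90 = 132
132 mod 35 = 27
n ≡ 27 (mod 35)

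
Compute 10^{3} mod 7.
6

Using successive squaring:
Binary expansion of 3: 11
Powers of 10 mod 7 (each is the square of the previous):
  10^1 ≡ 3 (mod 7)
  10^2 ≡ 3² = 9 ≡ 2 (mod 7)
3 = 2 + 1, so 10^3 = 10^2 × 10^1 ≡ 2 × 3 (mod 7)
Multiplying step by step:
  2 × 3 = 6 ≡ 6 (mod 7)
Result: 10^3 ≡ 6 (mod 7)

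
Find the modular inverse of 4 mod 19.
4^(-1) ≡ 5 (mod 19). Verification: 4 × 5 = 20 ≡ 1 (mod 19)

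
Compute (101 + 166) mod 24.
3

(101 + 166) = 267
267 mod 24 = 3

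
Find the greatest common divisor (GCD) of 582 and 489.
3

Using the Euclidean algorithm:
582 = 1 × 489 + 93
489 = 5 × 93 + 24
93 = 3 × 24 + 21
24 = 1 × 21 + 3
21 = 7 × 3 + 0

GCD(582, 489) = 3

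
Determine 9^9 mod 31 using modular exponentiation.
9 = 8 + 1 (binary 1001). Repeated squaring mod 31: 9^1 ≡ 9; 9^2 ≡ 9² = 81 ≡ 19; 9^4 ≡ 19² = 361 ≡ 20; 9^8 ≡ 20² = 400 ≡ 28. Multiply: 9^9 = 9^8 × 9^1 ≡ 28 × 9 (mod 31): 28 × 9 = 252 ≡ 4. So 9^9 ≡ 4 (mod 31).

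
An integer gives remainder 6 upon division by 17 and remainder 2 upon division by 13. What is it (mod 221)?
M = 17 × 13 = 221. M₁ = 13, y₁ ≡ 4 (mod 17). M₂ = 17, y₂ ≡ 10 (mod 13). n = 6×13×4 + 2×17×10 ≡ 210 (mod 221). The smallest positive such number is 210.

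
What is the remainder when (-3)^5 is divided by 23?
(-3) ≡ 20 (mod 23). 5 = 4 + 1 (binary 101). Repeated squaring mod 23: 20^1 ≡ 20; 20^2 ≡ 20² = 400 ≡ 9; 20^4 ≡ 9² = 81 ≡ 12. Multiply: (-3)^5 ≡ 20^4 × 20^1 ≡ 12 × 20 (mod 23): 12 × 20 = 240 ≡ 10. So (-3)^5 ≡ 10 (mod 23).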